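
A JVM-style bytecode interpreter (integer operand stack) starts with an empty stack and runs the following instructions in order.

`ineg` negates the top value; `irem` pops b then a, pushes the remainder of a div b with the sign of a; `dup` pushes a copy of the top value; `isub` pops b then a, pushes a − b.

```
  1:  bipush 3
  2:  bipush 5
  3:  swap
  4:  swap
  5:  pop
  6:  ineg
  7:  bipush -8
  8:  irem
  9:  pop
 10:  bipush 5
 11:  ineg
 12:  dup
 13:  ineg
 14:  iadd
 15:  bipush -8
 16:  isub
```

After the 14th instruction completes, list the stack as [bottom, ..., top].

bipush 3  : 3
bipush 5  : 3 5
swap      : 5 3
swap      : 3 5
pop       : 3
ineg      : -3
bipush -8 : -3 -8
irem      : -3
pop       : (empty)
bipush 5  : 5
ineg      : -5
dup       : -5 -5
ineg      : -5 5
iadd      : 0

[0]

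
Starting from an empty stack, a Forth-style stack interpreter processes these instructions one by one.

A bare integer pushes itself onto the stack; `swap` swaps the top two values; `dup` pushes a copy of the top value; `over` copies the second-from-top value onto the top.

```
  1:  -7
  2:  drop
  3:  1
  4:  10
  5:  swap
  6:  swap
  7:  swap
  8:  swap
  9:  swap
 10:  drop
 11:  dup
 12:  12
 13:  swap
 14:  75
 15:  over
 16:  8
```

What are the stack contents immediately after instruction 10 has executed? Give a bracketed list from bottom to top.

[10]

-7   : -7
drop : (empty)
1    : 1
10   : 1 10
swap : 10 1
swap : 1 10
swap : 10 1
swap : 1 10
swap : 10 1
drop : 10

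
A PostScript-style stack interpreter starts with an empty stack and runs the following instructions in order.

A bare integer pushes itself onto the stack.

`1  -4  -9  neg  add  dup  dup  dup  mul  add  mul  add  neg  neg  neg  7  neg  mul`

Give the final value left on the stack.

1057

1   → [1]
-4  → [1, -4]
-9  → [1, -4, -9]
neg → [1, -4, 9]
add → [1, 5]
dup → [1, 5, 5]
dup → [1, 5, 5, 5]
dup → [1, 5, 5, 5, 5]
mul → [1, 5, 5, 25]
add → [1, 5, 30]
mul → [1, 150]
add → [151]
neg → [-151]
neg → [151]
neg → [-151]
7   → [-151, 7]
neg → [-151, -7]
mul → [1057]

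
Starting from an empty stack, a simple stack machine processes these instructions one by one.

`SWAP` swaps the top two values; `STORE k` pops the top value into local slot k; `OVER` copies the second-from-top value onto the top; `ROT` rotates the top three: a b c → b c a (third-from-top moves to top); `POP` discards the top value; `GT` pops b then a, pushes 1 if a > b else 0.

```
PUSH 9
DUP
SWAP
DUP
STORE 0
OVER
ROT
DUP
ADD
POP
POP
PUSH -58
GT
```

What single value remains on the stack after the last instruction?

PUSH 9   -> [9]
DUP      -> [9, 9]
SWAP     -> [9, 9]
DUP      -> [9, 9, 9]
STORE 0  -> [9, 9]
OVER     -> [9, 9, 9]
ROT      -> [9, 9, 9]
DUP      -> [9, 9, 9, 9]
ADD      -> [9, 9, 18]
POP      -> [9, 9]
POP      -> [9]
PUSH -58 -> [9, -58]
GT       -> [1]

1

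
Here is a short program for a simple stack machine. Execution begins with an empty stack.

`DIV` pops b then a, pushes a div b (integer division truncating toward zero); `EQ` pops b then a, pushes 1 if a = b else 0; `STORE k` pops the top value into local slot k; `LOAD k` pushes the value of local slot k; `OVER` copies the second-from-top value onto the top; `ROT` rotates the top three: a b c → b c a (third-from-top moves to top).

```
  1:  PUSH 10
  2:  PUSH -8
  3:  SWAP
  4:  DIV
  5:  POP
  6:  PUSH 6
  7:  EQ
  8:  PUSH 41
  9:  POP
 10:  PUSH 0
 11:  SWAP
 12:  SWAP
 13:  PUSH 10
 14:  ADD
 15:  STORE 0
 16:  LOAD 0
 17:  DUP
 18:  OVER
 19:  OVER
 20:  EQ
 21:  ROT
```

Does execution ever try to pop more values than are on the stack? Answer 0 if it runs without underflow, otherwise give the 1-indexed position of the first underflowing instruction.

7

PUSH 10 → 10
PUSH -8 → 10 -8
SWAP    → -8 10
DIV     → 0
POP     → (empty)
PUSH 6  → 6
EQ  — needs 2 operands, stack has 1 → underflow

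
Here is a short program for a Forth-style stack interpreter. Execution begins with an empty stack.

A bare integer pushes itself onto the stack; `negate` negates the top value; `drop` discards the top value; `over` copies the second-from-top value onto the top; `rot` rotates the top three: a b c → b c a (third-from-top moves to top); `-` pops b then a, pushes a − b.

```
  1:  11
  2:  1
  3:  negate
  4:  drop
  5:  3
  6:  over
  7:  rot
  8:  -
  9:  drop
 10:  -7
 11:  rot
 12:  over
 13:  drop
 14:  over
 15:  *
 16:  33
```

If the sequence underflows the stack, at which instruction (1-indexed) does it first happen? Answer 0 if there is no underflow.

11

11     : 11
1      : 11 1
negate : 11 -1
drop   : 11
3      : 11 3
over   : 11 3 11
rot    : 3 11 11
-      : 3 0
drop   : 3
-7     : 3 -7
rot  — needs 3 operands, stack has 2 → underflow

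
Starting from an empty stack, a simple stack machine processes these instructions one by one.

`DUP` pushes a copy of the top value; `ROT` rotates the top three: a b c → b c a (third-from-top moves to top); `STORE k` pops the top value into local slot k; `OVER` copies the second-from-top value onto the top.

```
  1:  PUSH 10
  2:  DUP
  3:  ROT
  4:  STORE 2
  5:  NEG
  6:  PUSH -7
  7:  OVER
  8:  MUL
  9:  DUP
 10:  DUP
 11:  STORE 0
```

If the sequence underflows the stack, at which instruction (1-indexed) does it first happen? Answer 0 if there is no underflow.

3

PUSH 10 : [10]
DUP     : [10, 10]
ROT  — needs 3 operands, stack has 2 → underflow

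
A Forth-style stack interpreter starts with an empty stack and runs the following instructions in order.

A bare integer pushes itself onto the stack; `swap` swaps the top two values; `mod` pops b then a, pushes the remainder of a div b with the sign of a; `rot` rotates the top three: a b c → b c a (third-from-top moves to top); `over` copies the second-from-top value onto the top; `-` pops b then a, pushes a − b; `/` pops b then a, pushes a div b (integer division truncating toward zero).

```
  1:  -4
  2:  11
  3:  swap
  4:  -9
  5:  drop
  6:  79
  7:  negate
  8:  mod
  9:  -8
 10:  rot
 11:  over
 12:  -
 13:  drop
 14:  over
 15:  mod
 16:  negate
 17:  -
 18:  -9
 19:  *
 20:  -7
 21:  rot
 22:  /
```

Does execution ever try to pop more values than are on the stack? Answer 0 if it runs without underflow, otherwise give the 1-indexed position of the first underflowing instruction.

21

-4     → [-4]
11     → [-4, 11]
swap   → [11, -4]
-9     → [11, -4, -9]
drop   → [11, -4]
79     → [11, -4, 79]
negate → [11, -4, -79]
mod    → [11, -4]
-8     → [11, -4, -8]
rot    → [-4, -8, 11]
over   → [-4, -8, 11, -8]
-      → [-4, -8, 19]
drop   → [-4, -8]
over   → [-4, -8, -4]
mod    → [-4, 0]
negate → [-4, 0]
-      → [-4]
-9     → [-4, -9]
*      → [36]
-7     → [36, -7]
rot  — needs 3 operands, stack has 2 → underflow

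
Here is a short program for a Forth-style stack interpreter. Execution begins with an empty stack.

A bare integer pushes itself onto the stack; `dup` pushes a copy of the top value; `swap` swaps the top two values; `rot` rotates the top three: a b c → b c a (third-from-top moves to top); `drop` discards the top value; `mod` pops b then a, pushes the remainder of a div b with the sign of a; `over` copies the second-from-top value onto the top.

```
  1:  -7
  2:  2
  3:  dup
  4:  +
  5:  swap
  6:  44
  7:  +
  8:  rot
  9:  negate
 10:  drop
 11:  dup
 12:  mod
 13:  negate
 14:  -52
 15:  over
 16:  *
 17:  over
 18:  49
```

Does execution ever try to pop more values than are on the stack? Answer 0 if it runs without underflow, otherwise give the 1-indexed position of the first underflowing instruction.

8

-7   : -7
2    : -7 2
dup  : -7 2 2
+    : -7 4
swap : 4 -7
44   : 4 -7 44
+    : 4 37
rot  — needs 3 operands, stack has 2 → underflow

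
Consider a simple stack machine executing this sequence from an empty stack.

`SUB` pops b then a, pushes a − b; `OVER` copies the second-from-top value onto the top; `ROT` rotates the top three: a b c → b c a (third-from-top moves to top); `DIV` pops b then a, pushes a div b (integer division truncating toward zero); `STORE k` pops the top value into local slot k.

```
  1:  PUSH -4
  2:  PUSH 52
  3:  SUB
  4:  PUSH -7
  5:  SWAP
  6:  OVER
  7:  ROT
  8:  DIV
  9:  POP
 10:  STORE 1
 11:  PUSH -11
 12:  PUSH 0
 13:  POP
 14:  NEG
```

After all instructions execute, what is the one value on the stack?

11

PUSH -4  -> [-4]
PUSH 52  -> [-4, 52]
SUB      -> [-56]
PUSH -7  -> [-56, -7]
SWAP     -> [-7, -56]
OVER     -> [-7, -56, -7]
ROT      -> [-56, -7, -7]
DIV      -> [-56, 1]
POP      -> [-56]
STORE 1  -> []
PUSH -11 -> [-11]
PUSH 0   -> [-11, 0]
POP      -> [-11]
NEG      -> [11]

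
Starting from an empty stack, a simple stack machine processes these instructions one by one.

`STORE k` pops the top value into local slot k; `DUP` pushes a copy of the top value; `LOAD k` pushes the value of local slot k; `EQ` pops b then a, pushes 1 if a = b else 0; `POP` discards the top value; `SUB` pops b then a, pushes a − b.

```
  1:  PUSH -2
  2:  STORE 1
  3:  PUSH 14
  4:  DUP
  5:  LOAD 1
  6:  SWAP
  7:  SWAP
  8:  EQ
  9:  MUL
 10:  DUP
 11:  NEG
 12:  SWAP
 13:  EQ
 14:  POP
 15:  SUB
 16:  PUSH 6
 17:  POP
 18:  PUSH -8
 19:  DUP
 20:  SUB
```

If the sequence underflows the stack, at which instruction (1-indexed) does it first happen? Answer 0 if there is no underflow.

PUSH -2  -2
STORE 1  (empty)
PUSH 14  14
DUP      14 14
LOAD 1   14 14 -2
SWAP     14 -2 14
SWAP     14 14 -2
EQ       14 0
MUL      0
DUP      0 0
NEG      0 0
SWAP     0 0
EQ       1
POP      (empty)
SUB  — needs 2 operands, stack has 0 → underflow

15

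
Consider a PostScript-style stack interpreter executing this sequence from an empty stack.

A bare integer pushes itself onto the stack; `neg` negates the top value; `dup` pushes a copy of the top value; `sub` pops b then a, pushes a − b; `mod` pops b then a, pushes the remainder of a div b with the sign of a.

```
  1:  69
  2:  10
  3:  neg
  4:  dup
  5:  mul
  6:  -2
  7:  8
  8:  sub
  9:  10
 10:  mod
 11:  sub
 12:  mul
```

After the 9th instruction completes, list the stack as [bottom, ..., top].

[69, 100, -10, 10]

69  : [69]
10  : [69, 10]
neg : [69, -10]
dup : [69, -10, -10]
mul : [69, 100]
-2  : [69, 100, -2]
8   : [69, 100, -2, 8]
sub : [69, 100, -10]
10  : [69, 100, -10, 10]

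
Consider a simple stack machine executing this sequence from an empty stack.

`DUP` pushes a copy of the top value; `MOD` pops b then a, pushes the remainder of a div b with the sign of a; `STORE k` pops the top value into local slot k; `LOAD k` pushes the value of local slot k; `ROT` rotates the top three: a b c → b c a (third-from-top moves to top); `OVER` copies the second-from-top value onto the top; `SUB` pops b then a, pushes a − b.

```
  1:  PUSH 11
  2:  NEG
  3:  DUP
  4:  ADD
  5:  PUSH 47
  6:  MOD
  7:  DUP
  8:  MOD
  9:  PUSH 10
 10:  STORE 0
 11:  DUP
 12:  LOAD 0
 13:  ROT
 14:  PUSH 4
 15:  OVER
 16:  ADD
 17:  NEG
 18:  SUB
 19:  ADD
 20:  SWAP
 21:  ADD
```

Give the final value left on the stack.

14

PUSH 11 -> 11
NEG     -> -11
DUP     -> -11 -11
ADD     -> -22
PUSH 47 -> -22 47
MOD     -> -22
DUP     -> -22 -22
MOD     -> 0
PUSH 10 -> 0 10
STORE 0 -> 0
DUP     -> 0 0
LOAD 0  -> 0 0 10
ROT     -> 0 10 0
PUSH 4  -> 0 10 0 4
OVER    -> 0 10 0 4 0
ADD     -> 0 10 0 4
NEG     -> 0 10 0 -4
SUB     -> 0 10 4
ADD     -> 0 14
SWAP    -> 14 0
ADD     -> 14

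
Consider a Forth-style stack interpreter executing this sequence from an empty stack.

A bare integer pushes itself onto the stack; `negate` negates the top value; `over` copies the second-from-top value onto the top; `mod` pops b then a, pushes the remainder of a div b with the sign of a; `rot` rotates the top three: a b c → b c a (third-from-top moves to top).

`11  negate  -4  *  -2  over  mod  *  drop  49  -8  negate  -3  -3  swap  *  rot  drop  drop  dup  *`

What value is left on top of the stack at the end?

11      11
negate  -11
-4      -11 -4
*       44
-2      44 -2
over    44 -2 44
mod     44 -2
*       -88
drop    (empty)
49      49
-8      49 -8
negate  49 8
-3      49 8 -3
-3      49 8 -3 -3
swap    49 8 -3 -3
*       49 8 9
rot     8 9 49
drop    8 9
drop    8
dup     8 8
*       64

64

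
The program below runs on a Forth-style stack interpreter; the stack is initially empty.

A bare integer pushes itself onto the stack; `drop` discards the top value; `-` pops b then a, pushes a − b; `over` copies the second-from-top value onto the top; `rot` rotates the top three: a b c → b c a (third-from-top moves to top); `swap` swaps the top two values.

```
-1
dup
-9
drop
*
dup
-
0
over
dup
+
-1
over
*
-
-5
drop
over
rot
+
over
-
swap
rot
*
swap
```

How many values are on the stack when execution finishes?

2

-1    [-1]
dup   [-1, -1]
-9    [-1, -1, -9]
drop  [-1, -1]
*     [1]
dup   [1, 1]
-     [0]
0     [0, 0]
over  [0, 0, 0]
dup   [0, 0, 0, 0]
+     [0, 0, 0]
-1    [0, 0, 0, -1]
over  [0, 0, 0, -1, 0]
*     [0, 0, 0, 0]
-     [0, 0, 0]
-5    [0, 0, 0, -5]
drop  [0, 0, 0]
over  [0, 0, 0, 0]
rot   [0, 0, 0, 0]
+     [0, 0, 0]
over  [0, 0, 0, 0]
-     [0, 0, 0]
swap  [0, 0, 0]
rot   [0, 0, 0]
*     [0, 0]
swap  [0, 0]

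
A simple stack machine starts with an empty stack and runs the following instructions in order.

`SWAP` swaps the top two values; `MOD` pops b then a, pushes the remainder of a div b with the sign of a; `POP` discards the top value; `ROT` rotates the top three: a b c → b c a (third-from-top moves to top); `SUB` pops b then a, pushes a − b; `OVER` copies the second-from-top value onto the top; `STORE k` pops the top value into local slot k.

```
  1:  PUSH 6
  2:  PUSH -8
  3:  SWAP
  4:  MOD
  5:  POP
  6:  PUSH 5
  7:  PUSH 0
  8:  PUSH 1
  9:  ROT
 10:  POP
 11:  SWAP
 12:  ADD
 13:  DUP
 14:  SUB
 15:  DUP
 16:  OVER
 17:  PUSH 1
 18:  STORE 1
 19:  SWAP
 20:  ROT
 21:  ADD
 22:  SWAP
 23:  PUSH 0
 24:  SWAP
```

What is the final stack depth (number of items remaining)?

PUSH 6  -> [6]
PUSH -8 -> [6, -8]
SWAP    -> [-8, 6]
MOD     -> [-2]
POP     -> []
PUSH 5  -> [5]
PUSH 0  -> [5, 0]
PUSH 1  -> [5, 0, 1]
ROT     -> [0, 1, 5]
POP     -> [0, 1]
SWAP    -> [1, 0]
ADD     -> [1]
DUP     -> [1, 1]
SUB     -> [0]
DUP     -> [0, 0]
OVER    -> [0, 0, 0]
PUSH 1  -> [0, 0, 0, 1]
STORE 1 -> [0, 0, 0]
SWAP    -> [0, 0, 0]
ROT     -> [0, 0, 0]
ADD     -> [0, 0]
SWAP    -> [0, 0]
PUSH 0  -> [0, 0, 0]
SWAP    -> [0, 0, 0]

3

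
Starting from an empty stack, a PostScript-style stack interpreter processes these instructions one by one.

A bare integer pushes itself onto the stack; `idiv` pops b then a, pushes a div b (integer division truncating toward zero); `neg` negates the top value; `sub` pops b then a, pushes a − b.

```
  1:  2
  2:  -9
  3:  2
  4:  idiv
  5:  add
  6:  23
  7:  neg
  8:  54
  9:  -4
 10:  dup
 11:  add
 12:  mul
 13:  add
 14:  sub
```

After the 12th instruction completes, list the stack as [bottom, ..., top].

2     2
-9    2 -9
2     2 -9 2
idiv  2 -4
add   -2
23    -2 23
neg   -2 -23
54    -2 -23 54
-4    -2 -23 54 -4
dup   -2 -23 54 -4 -4
add   -2 -23 54 -8
mul   -2 -23 -432

[-2, -23, -432]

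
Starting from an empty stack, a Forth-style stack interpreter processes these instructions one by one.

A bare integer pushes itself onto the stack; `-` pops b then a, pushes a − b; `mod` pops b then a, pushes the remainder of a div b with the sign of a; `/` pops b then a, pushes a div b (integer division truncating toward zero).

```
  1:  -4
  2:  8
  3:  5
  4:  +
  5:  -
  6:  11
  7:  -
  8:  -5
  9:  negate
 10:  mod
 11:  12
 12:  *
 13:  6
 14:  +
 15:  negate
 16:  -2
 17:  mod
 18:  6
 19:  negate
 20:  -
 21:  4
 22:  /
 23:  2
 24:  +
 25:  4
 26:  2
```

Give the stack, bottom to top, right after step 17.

[0]

-4      -4
8       -4 8
5       -4 8 5
+       -4 13
-       -17
11      -17 11
-       -28
-5      -28 -5
negate  -28 5
mod     -3
12      -3 12
*       -36
6       -36 6
+       -30
negate  30
-2      30 -2
mod     0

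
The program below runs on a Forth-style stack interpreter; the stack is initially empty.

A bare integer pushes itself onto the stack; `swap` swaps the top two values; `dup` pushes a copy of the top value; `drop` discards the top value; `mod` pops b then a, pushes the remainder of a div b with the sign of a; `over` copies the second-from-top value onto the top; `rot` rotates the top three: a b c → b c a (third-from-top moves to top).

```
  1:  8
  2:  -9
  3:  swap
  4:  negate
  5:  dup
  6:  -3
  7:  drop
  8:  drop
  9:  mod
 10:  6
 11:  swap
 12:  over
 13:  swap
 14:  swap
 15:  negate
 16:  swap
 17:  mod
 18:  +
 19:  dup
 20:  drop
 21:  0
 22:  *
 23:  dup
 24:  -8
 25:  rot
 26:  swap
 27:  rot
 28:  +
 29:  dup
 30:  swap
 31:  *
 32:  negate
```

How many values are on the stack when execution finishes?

2

8      : [8]
-9     : [8, -9]
swap   : [-9, 8]
negate : [-9, -8]
dup    : [-9, -8, -8]
-3     : [-9, -8, -8, -3]
drop   : [-9, -8, -8]
drop   : [-9, -8]
mod    : [-1]
6      : [-1, 6]
swap   : [6, -1]
over   : [6, -1, 6]
swap   : [6, 6, -1]
swap   : [6, -1, 6]
negate : [6, -1, -6]
swap   : [6, -6, -1]
mod    : [6, 0]
+      : [6]
dup    : [6, 6]
drop   : [6]
0      : [6, 0]
*      : [0]
dup    : [0, 0]
-8     : [0, 0, -8]
rot    : [0, -8, 0]
swap   : [0, 0, -8]
rot    : [0, -8, 0]
+      : [0, -8]
dup    : [0, -8, -8]
swap   : [0, -8, -8]
*      : [0, 64]
negate : [0, -64]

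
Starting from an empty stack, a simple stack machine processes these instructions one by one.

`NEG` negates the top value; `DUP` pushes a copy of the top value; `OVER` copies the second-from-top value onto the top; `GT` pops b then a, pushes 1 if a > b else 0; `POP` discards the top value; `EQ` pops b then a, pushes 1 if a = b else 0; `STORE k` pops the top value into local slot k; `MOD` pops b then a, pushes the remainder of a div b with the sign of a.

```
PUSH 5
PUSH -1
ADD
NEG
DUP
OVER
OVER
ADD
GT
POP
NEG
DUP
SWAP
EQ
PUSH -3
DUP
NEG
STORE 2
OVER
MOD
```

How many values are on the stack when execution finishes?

2

PUSH 5  : 5
PUSH -1 : 5 -1
ADD     : 4
NEG     : -4
DUP     : -4 -4
OVER    : -4 -4 -4
OVER    : -4 -4 -4 -4
ADD     : -4 -4 -8
GT      : -4 1
POP     : -4
NEG     : 4
DUP     : 4 4
SWAP    : 4 4
EQ      : 1
PUSH -3 : 1 -3
DUP     : 1 -3 -3
NEG     : 1 -3 3
STORE 2 : 1 -3
OVER    : 1 -3 1
MOD     : 1 0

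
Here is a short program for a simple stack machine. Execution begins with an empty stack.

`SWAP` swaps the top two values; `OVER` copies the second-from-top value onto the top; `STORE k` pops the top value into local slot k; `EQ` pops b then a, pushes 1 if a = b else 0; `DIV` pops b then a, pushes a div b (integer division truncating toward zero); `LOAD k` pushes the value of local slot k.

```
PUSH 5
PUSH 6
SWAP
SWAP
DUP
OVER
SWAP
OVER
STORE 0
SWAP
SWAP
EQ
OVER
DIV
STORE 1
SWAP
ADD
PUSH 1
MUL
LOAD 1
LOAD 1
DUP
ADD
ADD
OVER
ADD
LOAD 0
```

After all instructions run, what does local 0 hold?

PUSH 5   5
PUSH 6   5 6
SWAP     6 5
SWAP     5 6
DUP      5 6 6
OVER     5 6 6 6
SWAP     5 6 6 6
OVER     5 6 6 6 6
STORE 0  5 6 6 6
SWAP     5 6 6 6
SWAP     5 6 6 6
EQ       5 6 1
OVER     5 6 1 6
DIV      5 6 0
STORE 1  5 6
SWAP     6 5
ADD      11
PUSH 1   11 1
MUL      11
LOAD 1   11 0
LOAD 1   11 0 0
DUP      11 0 0 0
ADD      11 0 0
ADD      11 0
OVER     11 0 11
ADD      11 11
LOAD 0   11 11 6

6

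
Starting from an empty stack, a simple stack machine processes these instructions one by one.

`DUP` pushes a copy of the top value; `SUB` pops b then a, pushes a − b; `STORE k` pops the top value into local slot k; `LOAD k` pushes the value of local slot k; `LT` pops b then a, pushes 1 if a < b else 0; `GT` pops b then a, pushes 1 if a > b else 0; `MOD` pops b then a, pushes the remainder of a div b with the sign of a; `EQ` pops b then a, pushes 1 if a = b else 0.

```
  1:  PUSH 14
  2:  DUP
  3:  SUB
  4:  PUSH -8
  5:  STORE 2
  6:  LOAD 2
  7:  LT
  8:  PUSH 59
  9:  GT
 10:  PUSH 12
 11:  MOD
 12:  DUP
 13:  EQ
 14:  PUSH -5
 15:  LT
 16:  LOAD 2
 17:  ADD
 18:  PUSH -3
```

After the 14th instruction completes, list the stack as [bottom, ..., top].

PUSH 14 → [14]
DUP     → [14, 14]
SUB     → [0]
PUSH -8 → [0, -8]
STORE 2 → [0]
LOAD 2  → [0, -8]
LT      → [0]
PUSH 59 → [0, 59]
GT      → [0]
PUSH 12 → [0, 12]
MOD     → [0]
DUP     → [0, 0]
EQ      → [1]
PUSH -5 → [1, -5]

[1, -5]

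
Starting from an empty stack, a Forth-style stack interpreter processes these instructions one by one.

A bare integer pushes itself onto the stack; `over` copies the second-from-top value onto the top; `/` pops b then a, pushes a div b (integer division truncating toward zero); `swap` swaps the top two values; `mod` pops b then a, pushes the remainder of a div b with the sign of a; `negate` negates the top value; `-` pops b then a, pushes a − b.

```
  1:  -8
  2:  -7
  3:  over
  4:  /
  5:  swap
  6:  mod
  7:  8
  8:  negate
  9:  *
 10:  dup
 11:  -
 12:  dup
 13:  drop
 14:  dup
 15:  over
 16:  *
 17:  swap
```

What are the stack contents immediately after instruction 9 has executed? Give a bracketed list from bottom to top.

[0]

-8     → [-8]
-7     → [-8, -7]
over   → [-8, -7, -8]
/      → [-8, 0]
swap   → [0, -8]
mod    → [0]
8      → [0, 8]
negate → [0, -8]
*      → [0]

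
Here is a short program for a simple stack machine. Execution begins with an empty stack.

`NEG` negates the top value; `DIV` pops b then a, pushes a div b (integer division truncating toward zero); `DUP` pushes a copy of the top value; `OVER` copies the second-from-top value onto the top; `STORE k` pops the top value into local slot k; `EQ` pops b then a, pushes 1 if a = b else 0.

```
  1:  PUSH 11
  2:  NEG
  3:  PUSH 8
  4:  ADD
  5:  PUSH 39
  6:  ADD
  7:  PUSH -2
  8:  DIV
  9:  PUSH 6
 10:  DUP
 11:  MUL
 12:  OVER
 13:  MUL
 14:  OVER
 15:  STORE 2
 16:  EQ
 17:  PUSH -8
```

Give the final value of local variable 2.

-18

PUSH 11 -> 11
NEG     -> -11
PUSH 8  -> -11 8
ADD     -> -3
PUSH 39 -> -3 39
ADD     -> 36
PUSH -2 -> 36 -2
DIV     -> -18
PUSH 6  -> -18 6
DUP     -> -18 6 6
MUL     -> -18 36
OVER    -> -18 36 -18
MUL     -> -18 -648
OVER    -> -18 -648 -18
STORE 2 -> -18 -648
EQ      -> 0
PUSH -8 -> 0 -8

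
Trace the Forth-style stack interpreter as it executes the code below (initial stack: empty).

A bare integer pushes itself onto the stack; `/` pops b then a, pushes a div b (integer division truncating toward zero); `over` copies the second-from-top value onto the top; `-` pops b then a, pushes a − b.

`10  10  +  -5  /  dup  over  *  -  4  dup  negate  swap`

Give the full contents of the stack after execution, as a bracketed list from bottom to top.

[-20, -4, 4]

10     → [10]
10     → [10, 10]
+      → [20]
-5     → [20, -5]
/      → [-4]
dup    → [-4, -4]
over   → [-4, -4, -4]
*      → [-4, 16]
-      → [-20]
4      → [-20, 4]
dup    → [-20, 4, 4]
negate → [-20, 4, -4]
swap   → [-20, -4, 4]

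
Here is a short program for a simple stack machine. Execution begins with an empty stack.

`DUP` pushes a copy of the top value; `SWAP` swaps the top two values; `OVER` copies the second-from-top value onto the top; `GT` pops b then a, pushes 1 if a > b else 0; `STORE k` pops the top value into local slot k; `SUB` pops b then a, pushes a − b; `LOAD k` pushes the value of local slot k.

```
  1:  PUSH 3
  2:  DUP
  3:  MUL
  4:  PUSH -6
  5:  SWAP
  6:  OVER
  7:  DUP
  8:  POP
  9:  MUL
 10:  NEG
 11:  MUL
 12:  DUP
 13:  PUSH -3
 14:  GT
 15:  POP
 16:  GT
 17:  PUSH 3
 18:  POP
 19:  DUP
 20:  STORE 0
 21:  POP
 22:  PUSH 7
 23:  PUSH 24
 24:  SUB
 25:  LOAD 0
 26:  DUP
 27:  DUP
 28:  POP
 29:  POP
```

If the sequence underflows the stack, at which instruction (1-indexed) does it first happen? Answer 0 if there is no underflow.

16

PUSH 3  -> 3
DUP     -> 3 3
MUL     -> 9
PUSH -6 -> 9 -6
SWAP    -> -6 9
OVER    -> -6 9 -6
DUP     -> -6 9 -6 -6
POP     -> -6 9 -6
MUL     -> -6 -54
NEG     -> -6 54
MUL     -> -324
DUP     -> -324 -324
PUSH -3 -> -324 -324 -3
GT      -> -324 0
POP     -> -324
GT  — needs 2 operands, stack has 1 → underflow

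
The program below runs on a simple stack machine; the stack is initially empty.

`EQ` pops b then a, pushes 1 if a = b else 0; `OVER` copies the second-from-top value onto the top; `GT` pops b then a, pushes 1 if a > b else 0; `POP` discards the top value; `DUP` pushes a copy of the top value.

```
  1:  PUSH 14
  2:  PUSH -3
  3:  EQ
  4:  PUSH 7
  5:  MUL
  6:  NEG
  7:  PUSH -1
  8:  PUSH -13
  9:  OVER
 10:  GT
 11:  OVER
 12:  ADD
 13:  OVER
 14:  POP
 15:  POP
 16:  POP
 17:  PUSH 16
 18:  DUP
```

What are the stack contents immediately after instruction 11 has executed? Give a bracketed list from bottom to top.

[0, -1, 0, -1]

PUSH 14   [14]
PUSH -3   [14, -3]
EQ        [0]
PUSH 7    [0, 7]
MUL       [0]
NEG       [0]
PUSH -1   [0, -1]
PUSH -13  [0, -1, -13]
OVER      [0, -1, -13, -1]
GT        [0, -1, 0]
OVER      [0, -1, 0, -1]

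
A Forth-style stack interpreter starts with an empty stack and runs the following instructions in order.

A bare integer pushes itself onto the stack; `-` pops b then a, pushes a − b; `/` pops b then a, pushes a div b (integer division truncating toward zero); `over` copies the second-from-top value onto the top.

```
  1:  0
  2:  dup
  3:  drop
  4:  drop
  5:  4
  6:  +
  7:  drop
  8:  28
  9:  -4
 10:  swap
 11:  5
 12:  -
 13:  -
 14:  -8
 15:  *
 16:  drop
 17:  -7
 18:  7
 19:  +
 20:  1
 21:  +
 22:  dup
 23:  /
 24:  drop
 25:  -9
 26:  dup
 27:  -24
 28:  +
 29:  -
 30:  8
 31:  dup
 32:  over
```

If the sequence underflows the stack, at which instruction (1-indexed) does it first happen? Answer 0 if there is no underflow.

0    -> 0
dup  -> 0 0
drop -> 0
drop -> (empty)
4    -> 4
+  — needs 2 operands, stack has 1 → underflow

6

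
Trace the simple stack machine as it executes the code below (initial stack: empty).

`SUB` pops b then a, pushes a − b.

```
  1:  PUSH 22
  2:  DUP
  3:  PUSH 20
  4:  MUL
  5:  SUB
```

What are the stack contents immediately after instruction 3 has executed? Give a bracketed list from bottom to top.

PUSH 22  [22]
DUP      [22, 22]
PUSH 20  [22, 22, 20]

[22, 22, 20]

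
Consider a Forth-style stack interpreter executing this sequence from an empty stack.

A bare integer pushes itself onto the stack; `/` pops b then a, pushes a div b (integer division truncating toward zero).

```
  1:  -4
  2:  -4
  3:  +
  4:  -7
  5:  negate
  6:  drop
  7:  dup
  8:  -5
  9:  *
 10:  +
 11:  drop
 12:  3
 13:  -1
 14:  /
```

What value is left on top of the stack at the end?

-4     : -4
-4     : -4 -4
+      : -8
-7     : -8 -7
negate : -8 7
drop   : -8
dup    : -8 -8
-5     : -8 -8 -5
*      : -8 40
+      : 32
drop   : (empty)
3      : 3
-1     : 3 -1
/      : -3

-3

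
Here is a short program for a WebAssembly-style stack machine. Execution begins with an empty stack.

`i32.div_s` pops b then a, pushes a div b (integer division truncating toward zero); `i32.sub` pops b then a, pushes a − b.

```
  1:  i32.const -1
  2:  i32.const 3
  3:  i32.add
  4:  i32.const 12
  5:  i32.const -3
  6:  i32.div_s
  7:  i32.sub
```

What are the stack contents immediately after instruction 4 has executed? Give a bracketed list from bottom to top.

i32.const -1 -> -1
i32.const 3  -> -1 3
i32.add      -> 2
i32.const 12 -> 2 12

[2, 12]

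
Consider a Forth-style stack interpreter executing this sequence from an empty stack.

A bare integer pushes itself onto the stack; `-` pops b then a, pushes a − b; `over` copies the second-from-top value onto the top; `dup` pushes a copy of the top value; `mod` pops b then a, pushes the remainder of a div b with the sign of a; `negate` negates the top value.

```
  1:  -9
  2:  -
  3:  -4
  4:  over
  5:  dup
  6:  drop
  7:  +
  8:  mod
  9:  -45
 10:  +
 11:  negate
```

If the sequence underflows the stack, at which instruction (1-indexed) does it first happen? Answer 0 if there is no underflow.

-9 → [-9]
-  — needs 2 operands, stack has 1 → underflow

2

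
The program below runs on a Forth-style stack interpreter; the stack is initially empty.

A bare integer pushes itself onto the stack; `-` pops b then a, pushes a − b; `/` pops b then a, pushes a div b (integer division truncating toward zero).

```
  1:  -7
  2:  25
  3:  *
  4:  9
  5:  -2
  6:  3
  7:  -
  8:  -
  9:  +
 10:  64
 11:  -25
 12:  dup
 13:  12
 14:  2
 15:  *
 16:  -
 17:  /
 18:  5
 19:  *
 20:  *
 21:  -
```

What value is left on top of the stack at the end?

-7  → -7
25  → -7 25
*   → -175
9   → -175 9
-2  → -175 9 -2
3   → -175 9 -2 3
-   → -175 9 -5
-   → -175 14
+   → -161
64  → -161 64
-25 → -161 64 -25
dup → -161 64 -25 -25
12  → -161 64 -25 -25 12
2   → -161 64 -25 -25 12 2
*   → -161 64 -25 -25 24
-   → -161 64 -25 -49
/   → -161 64 0
5   → -161 64 0 5
*   → -161 64 0
*   → -161 0
-   → -161

-161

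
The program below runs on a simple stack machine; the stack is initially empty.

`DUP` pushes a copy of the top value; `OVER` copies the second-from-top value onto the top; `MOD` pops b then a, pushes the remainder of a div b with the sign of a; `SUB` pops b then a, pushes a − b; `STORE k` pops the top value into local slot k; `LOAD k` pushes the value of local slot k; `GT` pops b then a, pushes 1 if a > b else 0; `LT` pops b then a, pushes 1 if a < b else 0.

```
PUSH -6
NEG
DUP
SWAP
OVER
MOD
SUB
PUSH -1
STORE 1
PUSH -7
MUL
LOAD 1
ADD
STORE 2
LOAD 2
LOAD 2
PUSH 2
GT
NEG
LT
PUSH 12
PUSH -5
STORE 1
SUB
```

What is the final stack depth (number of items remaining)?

1

PUSH -6 -> [-6]
NEG     -> [6]
DUP     -> [6, 6]
SWAP    -> [6, 6]
OVER    -> [6, 6, 6]
MOD     -> [6, 0]
SUB     -> [6]
PUSH -1 -> [6, -1]
STORE 1 -> [6]
PUSH -7 -> [6, -7]
MUL     -> [-42]
LOAD 1  -> [-42, -1]
ADD     -> [-43]
STORE 2 -> []
LOAD 2  -> [-43]
LOAD 2  -> [-43, -43]
PUSH 2  -> [-43, -43, 2]
GT      -> [-43, 0]
NEG     -> [-43, 0]
LT      -> [1]
PUSH 12 -> [1, 12]
PUSH -5 -> [1, 12, -5]
STORE 1 -> [1, 12]
SUB     -> [-11]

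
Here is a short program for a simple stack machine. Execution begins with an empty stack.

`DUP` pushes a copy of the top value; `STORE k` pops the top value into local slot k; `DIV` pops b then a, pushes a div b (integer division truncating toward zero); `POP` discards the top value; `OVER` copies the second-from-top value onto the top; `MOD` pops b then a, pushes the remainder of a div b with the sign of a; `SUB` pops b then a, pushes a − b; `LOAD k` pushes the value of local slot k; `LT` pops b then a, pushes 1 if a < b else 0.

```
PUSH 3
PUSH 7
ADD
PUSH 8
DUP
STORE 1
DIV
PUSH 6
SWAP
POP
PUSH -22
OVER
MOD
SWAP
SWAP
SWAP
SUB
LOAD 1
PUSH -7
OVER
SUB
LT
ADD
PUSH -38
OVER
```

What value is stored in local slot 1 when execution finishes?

8

PUSH 3   -> [3]
PUSH 7   -> [3, 7]
ADD      -> [10]
PUSH 8   -> [10, 8]
DUP      -> [10, 8, 8]
STORE 1  -> [10, 8]
DIV      -> [1]
PUSH 6   -> [1, 6]
SWAP     -> [6, 1]
POP      -> [6]
PUSH -22 -> [6, -22]
OVER     -> [6, -22, 6]
MOD      -> [6, -4]
SWAP     -> [-4, 6]
SWAP     -> [6, -4]
SWAP     -> [-4, 6]
SUB      -> [-10]
LOAD 1   -> [-10, 8]
PUSH -7  -> [-10, 8, -7]
OVER     -> [-10, 8, -7, 8]
SUB      -> [-10, 8, -15]
LT       -> [-10, 0]
ADD      -> [-10]
PUSH -38 -> [-10, -38]
OVER     -> [-10, -38, -10]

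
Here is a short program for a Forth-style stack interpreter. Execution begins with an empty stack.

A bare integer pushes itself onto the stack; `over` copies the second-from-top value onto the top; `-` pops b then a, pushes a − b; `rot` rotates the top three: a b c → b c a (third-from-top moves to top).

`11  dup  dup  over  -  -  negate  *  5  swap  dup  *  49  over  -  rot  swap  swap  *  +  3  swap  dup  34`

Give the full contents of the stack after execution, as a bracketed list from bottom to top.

[3, -58319, -58319, 34]

11      11
dup     11 11
dup     11 11 11
over    11 11 11 11
-       11 11 0
-       11 11
negate  11 -11
*       -121
5       -121 5
swap    5 -121
dup     5 -121 -121
*       5 14641
49      5 14641 49
over    5 14641 49 14641
-       5 14641 -14592
rot     14641 -14592 5
swap    14641 5 -14592
swap    14641 -14592 5
*       14641 -72960
+       -58319
3       -58319 3
swap    3 -58319
dup     3 -58319 -58319
34      3 -58319 -58319 34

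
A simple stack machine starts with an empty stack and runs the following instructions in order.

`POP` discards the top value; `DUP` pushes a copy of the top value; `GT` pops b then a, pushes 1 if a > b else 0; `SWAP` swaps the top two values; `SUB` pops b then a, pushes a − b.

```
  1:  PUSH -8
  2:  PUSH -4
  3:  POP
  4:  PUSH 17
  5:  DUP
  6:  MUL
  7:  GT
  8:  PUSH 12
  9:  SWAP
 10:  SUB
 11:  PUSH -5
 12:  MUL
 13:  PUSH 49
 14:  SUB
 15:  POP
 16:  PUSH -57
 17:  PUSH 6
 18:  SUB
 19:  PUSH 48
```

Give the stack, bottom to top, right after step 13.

PUSH -8 -> [-8]
PUSH -4 -> [-8, -4]
POP     -> [-8]
PUSH 17 -> [-8, 17]
DUP     -> [-8, 17, 17]
MUL     -> [-8, 289]
GT      -> [0]
PUSH 12 -> [0, 12]
SWAP    -> [12, 0]
SUB     -> [12]
PUSH -5 -> [12, -5]
MUL     -> [-60]
PUSH 49 -> [-60, 49]

[-60, 49]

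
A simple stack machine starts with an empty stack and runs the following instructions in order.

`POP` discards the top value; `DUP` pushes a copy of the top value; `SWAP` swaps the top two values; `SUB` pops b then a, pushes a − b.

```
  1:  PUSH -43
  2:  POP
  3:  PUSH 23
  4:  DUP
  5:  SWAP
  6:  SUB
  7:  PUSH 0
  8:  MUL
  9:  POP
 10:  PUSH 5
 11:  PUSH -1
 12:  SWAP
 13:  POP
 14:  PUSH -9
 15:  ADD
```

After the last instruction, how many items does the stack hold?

1

PUSH -43 -> [-43]
POP      -> []
PUSH 23  -> [23]
DUP      -> [23, 23]
SWAP     -> [23, 23]
SUB      -> [0]
PUSH 0   -> [0, 0]
MUL      -> [0]
POP      -> []
PUSH 5   -> [5]
PUSH -1  -> [5, -1]
SWAP     -> [-1, 5]
POP      -> [-1]
PUSH -9  -> [-1, -9]
ADD      -> [-10]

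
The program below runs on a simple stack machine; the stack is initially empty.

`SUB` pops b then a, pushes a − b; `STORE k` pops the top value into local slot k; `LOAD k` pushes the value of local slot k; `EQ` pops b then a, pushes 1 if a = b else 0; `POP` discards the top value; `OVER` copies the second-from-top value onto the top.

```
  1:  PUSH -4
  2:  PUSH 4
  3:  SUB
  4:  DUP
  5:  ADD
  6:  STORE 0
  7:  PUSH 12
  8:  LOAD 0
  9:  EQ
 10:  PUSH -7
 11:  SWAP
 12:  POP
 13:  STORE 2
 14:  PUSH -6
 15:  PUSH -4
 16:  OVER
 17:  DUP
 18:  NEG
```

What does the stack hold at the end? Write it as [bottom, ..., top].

[-6, -4, -6, 6]

PUSH -4 : [-4]
PUSH 4  : [-4, 4]
SUB     : [-8]
DUP     : [-8, -8]
ADD     : [-16]
STORE 0 : []
PUSH 12 : [12]
LOAD 0  : [12, -16]
EQ      : [0]
PUSH -7 : [0, -7]
SWAP    : [-7, 0]
POP     : [-7]
STORE 2 : []
PUSH -6 : [-6]
PUSH -4 : [-6, -4]
OVER    : [-6, -4, -6]
DUP     : [-6, -4, -6, -6]
NEG     : [-6, -4, -6, 6]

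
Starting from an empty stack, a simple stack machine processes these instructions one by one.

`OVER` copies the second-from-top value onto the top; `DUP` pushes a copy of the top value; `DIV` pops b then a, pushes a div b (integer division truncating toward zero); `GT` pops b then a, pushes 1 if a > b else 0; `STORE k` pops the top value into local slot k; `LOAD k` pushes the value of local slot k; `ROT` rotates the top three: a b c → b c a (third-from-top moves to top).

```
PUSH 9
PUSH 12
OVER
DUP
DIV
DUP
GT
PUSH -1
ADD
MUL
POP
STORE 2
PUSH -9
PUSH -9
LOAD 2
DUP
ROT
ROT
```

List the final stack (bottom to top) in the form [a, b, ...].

[-9, 9, -9, 9]

PUSH 9  -> 9
PUSH 12 -> 9 12
OVER    -> 9 12 9
DUP     -> 9 12 9 9
DIV     -> 9 12 1
DUP     -> 9 12 1 1
GT      -> 9 12 0
PUSH -1 -> 9 12 0 -1
ADD     -> 9 12 -1
MUL     -> 9 -12
POP     -> 9
STORE 2 -> (empty)
PUSH -9 -> -9
PUSH -9 -> -9 -9
LOAD 2  -> -9 -9 9
DUP     -> -9 -9 9 9
ROT     -> -9 9 9 -9
ROT     -> -9 9 -9 9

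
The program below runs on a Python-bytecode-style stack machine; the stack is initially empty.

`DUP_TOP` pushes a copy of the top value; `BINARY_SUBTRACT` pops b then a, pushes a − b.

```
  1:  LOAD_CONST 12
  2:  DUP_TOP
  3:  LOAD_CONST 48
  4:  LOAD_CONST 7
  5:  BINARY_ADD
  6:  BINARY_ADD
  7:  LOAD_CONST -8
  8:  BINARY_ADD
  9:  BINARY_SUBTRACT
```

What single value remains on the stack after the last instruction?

LOAD_CONST 12   -> 12
DUP_TOP         -> 12 12
LOAD_CONST 48   -> 12 12 48
LOAD_CONST 7    -> 12 12 48 7
BINARY_ADD      -> 12 12 55
BINARY_ADD      -> 12 67
LOAD_CONST -8   -> 12 67 -8
BINARY_ADD      -> 12 59
BINARY_SUBTRACT -> -47

-47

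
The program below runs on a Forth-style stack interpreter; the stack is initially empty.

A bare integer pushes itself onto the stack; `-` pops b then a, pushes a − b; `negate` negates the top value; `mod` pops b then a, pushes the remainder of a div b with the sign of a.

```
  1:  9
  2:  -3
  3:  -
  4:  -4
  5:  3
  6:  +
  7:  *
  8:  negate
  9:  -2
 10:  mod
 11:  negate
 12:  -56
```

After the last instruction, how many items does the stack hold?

9      : [9]
-3     : [9, -3]
-      : [12]
-4     : [12, -4]
3      : [12, -4, 3]
+      : [12, -1]
*      : [-12]
negate : [12]
-2     : [12, -2]
mod    : [0]
negate : [0]
-56    : [0, -56]

2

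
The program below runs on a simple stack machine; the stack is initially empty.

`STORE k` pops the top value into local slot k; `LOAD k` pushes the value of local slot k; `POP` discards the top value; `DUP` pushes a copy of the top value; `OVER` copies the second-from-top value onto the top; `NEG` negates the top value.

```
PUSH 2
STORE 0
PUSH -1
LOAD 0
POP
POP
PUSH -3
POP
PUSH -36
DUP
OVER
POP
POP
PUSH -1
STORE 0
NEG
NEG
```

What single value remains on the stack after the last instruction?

-36

PUSH 2    [2]
STORE 0   []
PUSH -1   [-1]
LOAD 0    [-1, 2]
POP       [-1]
POP       []
PUSH -3   [-3]
POP       []
PUSH -36  [-36]
DUP       [-36, -36]
OVER      [-36, -36, -36]
POP       [-36, -36]
POP       [-36]
PUSH -1   [-36, -1]
STORE 0   [-36]
NEG       [36]
NEG       [-36]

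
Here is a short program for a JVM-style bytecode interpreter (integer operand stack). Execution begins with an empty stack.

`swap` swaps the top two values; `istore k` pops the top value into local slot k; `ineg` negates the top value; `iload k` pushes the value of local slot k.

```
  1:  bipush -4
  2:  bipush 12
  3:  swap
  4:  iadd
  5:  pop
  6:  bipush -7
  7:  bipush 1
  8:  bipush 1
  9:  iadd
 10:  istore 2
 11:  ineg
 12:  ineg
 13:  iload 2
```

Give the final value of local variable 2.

bipush -4 → -4
bipush 12 → -4 12
swap      → 12 -4
iadd      → 8
pop       → (empty)
bipush -7 → -7
bipush 1  → -7 1
bipush 1  → -7 1 1
iadd      → -7 2
istore 2  → -7
ineg      → 7
ineg      → -7
iload 2   → -7 2

2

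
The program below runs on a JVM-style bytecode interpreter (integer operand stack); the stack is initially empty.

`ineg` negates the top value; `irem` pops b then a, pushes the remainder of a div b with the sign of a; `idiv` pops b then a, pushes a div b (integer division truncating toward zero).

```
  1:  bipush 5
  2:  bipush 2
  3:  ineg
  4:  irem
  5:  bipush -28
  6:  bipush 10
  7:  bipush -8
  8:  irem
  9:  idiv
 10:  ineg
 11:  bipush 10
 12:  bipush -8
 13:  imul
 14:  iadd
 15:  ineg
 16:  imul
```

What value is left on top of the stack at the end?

66

bipush 5   → 5
bipush 2   → 5 2
ineg       → 5 -2
irem       → 1
bipush -28 → 1 -28
bipush 10  → 1 -28 10
bipush -8  → 1 -28 10 -8
irem       → 1 -28 2
idiv       → 1 -14
ineg       → 1 14
bipush 10  → 1 14 10
bipush -8  → 1 14 10 -8
imul       → 1 14 -80
iadd       → 1 -66
ineg       → 1 66
imul       → 66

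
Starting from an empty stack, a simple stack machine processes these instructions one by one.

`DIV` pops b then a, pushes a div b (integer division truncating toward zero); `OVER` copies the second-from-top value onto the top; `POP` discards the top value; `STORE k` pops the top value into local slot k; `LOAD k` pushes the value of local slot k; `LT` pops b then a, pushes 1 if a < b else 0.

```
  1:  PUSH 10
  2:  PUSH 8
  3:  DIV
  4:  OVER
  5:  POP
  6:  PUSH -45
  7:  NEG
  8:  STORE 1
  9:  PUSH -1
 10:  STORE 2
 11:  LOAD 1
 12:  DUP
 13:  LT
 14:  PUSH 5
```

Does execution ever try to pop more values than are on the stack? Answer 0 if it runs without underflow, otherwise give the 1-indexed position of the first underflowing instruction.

4

PUSH 10  [10]
PUSH 8   [10, 8]
DIV      [1]
OVER  — needs 2 operands, stack has 1 → underflow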